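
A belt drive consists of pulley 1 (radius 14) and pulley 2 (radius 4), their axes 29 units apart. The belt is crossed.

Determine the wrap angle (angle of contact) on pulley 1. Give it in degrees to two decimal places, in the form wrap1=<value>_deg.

wrap1=256.73_deg

crossed belt: β = asin((r1+r2)/C) = asin(18/29) = 38.3665°
wrap1 = wrap2 = π + 2β = 256.7330°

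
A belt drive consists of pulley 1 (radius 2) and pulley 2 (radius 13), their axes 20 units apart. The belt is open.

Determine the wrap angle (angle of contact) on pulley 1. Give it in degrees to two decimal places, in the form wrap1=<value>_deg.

open belt: β = asin((r2−r1)/C) = asin(11/20) = 33.3670°
wrap1 = π − 2β = 113.2660°
wrap2 = π + 2β = 246.7340°

wrap1=113.27_deg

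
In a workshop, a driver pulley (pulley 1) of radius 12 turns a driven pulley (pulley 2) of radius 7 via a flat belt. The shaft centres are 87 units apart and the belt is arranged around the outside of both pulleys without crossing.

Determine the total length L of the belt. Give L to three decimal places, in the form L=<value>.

open belt: β = asin((r2−r1)/C) = asin(-5/87) = -3.2947°
wrap1 = π − 2β = 186.5894°
wrap2 = π + 2β = 173.4106°
tangent length = C·cosβ = 86.8562
L = r1·wrap1 + r2·wrap2 + 2·C·cosβ = 12·3.2566 + 7·3.0266 + 2·86.8562 = 233.9777

L=233.978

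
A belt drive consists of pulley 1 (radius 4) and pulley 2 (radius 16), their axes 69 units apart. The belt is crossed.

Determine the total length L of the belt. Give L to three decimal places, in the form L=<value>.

L=206.671

crossed belt: β = asin((r1+r2)/C) = asin(20/69) = 16.8493°
wrap1 = wrap2 = π + 2β = 213.6986°
tangent length = C·cosβ = 66.0379
L = (r1+r2)·wrap + 2·C·cosβ = 20·3.7297 + 2·66.0379 = 206.6706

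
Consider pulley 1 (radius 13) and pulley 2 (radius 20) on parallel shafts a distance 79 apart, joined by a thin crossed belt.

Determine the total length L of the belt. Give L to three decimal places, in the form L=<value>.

L=275.669

crossed belt: β = asin((r1+r2)/C) = asin(33/79) = 24.6908°
wrap1 = wrap2 = π + 2β = 229.3816°
tangent length = C·cosβ = 71.7774
L = (r1+r2)·wrap + 2·C·cosβ = 33·4.0035 + 2·71.7774 = 275.6692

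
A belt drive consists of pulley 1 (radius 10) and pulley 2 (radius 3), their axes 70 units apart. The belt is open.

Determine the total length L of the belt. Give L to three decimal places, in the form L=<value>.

open belt: β = asin((r2−r1)/C) = asin(-7/70) = -5.7392°
wrap1 = π − 2β = 191.4783°
wrap2 = π + 2β = 168.5217°
tangent length = C·cosβ = 69.6491
L = r1·wrap1 + r2·wrap2 + 2·C·cosβ = 10·3.3419 + 3·2.9413 + 2·69.6491 = 181.5413

L=181.541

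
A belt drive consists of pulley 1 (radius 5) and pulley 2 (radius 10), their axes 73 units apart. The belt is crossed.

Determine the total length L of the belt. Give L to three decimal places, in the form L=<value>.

L=196.217

crossed belt: β = asin((r1+r2)/C) = asin(15/73) = 11.8576°
wrap1 = wrap2 = π + 2β = 203.7151°
tangent length = C·cosβ = 71.4423
L = (r1+r2)·wrap + 2·C·cosβ = 15·3.5555 + 2·71.4423 = 196.2171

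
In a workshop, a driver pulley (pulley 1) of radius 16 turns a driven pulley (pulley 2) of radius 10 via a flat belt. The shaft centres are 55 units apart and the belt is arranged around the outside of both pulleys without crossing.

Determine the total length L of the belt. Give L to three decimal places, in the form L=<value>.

open belt: β = asin((r2−r1)/C) = asin(-6/55) = -6.2629°
wrap1 = π − 2β = 192.5258°
wrap2 = π + 2β = 167.4742°
tangent length = C·cosβ = 54.6717
L = r1·wrap1 + r2·wrap2 + 2·C·cosβ = 16·3.3602 + 10·2.9230 + 2·54.6717 = 192.3366

L=192.337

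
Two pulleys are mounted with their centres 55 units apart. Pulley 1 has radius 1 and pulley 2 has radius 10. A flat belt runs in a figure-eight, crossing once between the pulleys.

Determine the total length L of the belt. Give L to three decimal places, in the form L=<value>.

crossed belt: β = asin((r1+r2)/C) = asin(11/55) = 11.5370°
wrap1 = wrap2 = π + 2β = 203.0739°
tangent length = C·cosβ = 53.8888
L = (r1+r2)·wrap + 2·C·cosβ = 11·3.5443 + 2·53.8888 = 146.7649

L=146.765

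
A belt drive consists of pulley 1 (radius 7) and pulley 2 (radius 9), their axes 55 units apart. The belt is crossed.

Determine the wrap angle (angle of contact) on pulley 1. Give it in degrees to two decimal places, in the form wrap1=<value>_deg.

wrap1=213.82_deg

crossed belt: β = asin((r1+r2)/C) = asin(16/55) = 16.9124°
wrap1 = wrap2 = π + 2β = 213.8248°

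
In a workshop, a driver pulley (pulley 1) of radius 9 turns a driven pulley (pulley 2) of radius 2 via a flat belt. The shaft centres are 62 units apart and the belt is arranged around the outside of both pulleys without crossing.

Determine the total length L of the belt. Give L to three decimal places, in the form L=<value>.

open belt: β = asin((r2−r1)/C) = asin(-7/62) = -6.4827°
wrap1 = π − 2β = 192.9654°
wrap2 = π + 2β = 167.0346°
tangent length = C·cosβ = 61.6036
L = r1·wrap1 + r2·wrap2 + 2·C·cosβ = 9·3.3679 + 2·2.9153 + 2·61.6036 = 159.3487

L=159.349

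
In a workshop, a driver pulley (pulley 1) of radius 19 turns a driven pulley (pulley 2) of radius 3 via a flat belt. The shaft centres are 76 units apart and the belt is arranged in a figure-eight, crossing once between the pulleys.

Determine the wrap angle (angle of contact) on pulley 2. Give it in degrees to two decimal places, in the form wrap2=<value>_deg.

wrap2=213.65_deg

crossed belt: β = asin((r1+r2)/C) = asin(22/76) = 16.8264°
wrap1 = wrap2 = π + 2β = 213.6529°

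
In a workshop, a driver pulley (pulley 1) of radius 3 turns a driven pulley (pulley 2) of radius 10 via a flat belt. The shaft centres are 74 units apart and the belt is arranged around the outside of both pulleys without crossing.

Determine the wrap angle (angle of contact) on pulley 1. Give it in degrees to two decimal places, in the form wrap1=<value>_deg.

open belt: β = asin((r2−r1)/C) = asin(7/74) = 5.4280°
wrap1 = π − 2β = 169.1440°
wrap2 = π + 2β = 190.8560°

wrap1=169.14_deg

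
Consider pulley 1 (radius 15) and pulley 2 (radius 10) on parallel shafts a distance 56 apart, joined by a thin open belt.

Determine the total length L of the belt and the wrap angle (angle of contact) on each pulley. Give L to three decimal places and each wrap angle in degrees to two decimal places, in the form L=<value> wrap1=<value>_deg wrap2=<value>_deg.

open belt: β = asin((r2−r1)/C) = asin(-5/56) = -5.1225°
wrap1 = π − 2β = 190.2450°
wrap2 = π + 2β = 169.7550°
tangent length = C·cosβ = 55.7763
L = r1·wrap1 + r2·wrap2 + 2·C·cosβ = 15·3.3204 + 10·2.9628 + 2·55.7763 = 190.9865

L=190.987 wrap1=190.25_deg wrap2=169.75_deg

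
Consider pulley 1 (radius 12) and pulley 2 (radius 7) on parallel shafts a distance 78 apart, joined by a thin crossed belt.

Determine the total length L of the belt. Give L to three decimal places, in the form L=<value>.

crossed belt: β = asin((r1+r2)/C) = asin(19/78) = 14.0985°
wrap1 = wrap2 = π + 2β = 208.1970°
tangent length = C·cosβ = 75.6505
L = (r1+r2)·wrap + 2·C·cosβ = 19·3.6337 + 2·75.6505 = 220.3418

L=220.342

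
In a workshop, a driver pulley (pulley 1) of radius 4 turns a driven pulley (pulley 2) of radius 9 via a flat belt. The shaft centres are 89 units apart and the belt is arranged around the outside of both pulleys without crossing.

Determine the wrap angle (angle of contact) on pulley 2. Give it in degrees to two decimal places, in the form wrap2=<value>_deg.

open belt: β = asin((r2−r1)/C) = asin(5/89) = 3.2206°
wrap1 = π − 2β = 173.5589°
wrap2 = π + 2β = 186.4411°

wrap2=186.44_deg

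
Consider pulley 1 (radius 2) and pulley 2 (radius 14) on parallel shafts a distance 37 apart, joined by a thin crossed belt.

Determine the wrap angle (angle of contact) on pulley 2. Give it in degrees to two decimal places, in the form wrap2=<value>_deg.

wrap2=231.24_deg

crossed belt: β = asin((r1+r2)/C) = asin(16/37) = 25.6220°
wrap1 = wrap2 = π + 2β = 231.2441°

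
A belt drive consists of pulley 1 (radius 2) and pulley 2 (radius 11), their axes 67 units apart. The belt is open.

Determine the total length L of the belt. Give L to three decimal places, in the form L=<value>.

open belt: β = asin((r2−r1)/C) = asin(9/67) = 7.7198°
wrap1 = π − 2β = 164.5604°
wrap2 = π + 2β = 195.4396°
tangent length = C·cosβ = 66.3928
L = r1·wrap1 + r2·wrap2 + 2·C·cosβ = 2·2.8721 + 11·3.4111 + 2·66.3928 = 176.0515

L=176.051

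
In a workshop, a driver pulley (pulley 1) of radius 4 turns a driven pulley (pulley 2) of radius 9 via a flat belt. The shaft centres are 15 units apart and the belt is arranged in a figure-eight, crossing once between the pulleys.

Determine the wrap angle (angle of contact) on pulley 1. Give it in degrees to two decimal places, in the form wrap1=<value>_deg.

crossed belt: β = asin((r1+r2)/C) = asin(13/15) = 60.0736°
wrap1 = wrap2 = π + 2β = 300.1471°

wrap1=300.15_deg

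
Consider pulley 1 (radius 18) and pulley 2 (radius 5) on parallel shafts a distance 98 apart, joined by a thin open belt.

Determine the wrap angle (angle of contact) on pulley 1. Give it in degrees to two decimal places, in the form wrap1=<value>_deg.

open belt: β = asin((r2−r1)/C) = asin(-13/98) = -7.6229°
wrap1 = π − 2β = 195.2459°
wrap2 = π + 2β = 164.7541°

wrap1=195.25_deg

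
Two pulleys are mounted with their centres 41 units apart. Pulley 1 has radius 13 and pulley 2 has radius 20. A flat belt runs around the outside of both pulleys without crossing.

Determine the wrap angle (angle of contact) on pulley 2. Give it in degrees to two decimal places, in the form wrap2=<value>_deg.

wrap2=199.66_deg

open belt: β = asin((r2−r1)/C) = asin(7/41) = 9.8304°
wrap1 = π − 2β = 160.3393°
wrap2 = π + 2β = 199.6607°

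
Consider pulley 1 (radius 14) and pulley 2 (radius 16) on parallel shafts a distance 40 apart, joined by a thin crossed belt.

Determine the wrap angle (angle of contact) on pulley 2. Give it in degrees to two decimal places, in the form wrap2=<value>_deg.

wrap2=277.18_deg

crossed belt: β = asin((r1+r2)/C) = asin(30/40) = 48.5904°
wrap1 = wrap2 = π + 2β = 277.1808°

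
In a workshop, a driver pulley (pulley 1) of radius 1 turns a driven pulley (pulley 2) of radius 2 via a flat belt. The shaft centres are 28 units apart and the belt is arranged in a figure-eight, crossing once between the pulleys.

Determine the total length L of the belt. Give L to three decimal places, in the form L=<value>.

crossed belt: β = asin((r1+r2)/C) = asin(3/28) = 6.1506°
wrap1 = wrap2 = π + 2β = 192.3013°
tangent length = C·cosβ = 27.8388
L = (r1+r2)·wrap + 2·C·cosβ = 3·3.3563 + 2·27.8388 = 65.7465

L=65.747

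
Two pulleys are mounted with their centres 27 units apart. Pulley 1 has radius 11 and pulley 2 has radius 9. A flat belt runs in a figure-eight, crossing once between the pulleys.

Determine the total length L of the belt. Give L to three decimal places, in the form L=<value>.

crossed belt: β = asin((r1+r2)/C) = asin(20/27) = 47.7946°
wrap1 = wrap2 = π + 2β = 275.5891°
tangent length = C·cosβ = 18.1384
L = (r1+r2)·wrap + 2·C·cosβ = 20·4.8099 + 2·18.1384 = 132.4755

L=132.475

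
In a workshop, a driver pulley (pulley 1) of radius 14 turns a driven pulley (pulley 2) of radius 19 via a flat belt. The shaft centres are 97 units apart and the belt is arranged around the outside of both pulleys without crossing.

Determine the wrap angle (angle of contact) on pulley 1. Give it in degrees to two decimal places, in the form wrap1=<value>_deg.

wrap1=174.09_deg

open belt: β = asin((r2−r1)/C) = asin(5/97) = 2.9547°
wrap1 = π − 2β = 174.0906°
wrap2 = π + 2β = 185.9094°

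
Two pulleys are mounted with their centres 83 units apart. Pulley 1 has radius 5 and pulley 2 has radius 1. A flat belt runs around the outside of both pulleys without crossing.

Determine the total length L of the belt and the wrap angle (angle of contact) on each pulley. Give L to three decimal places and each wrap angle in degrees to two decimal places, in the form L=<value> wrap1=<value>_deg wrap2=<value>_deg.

L=185.042 wrap1=185.52_deg wrap2=174.48_deg

open belt: β = asin((r2−r1)/C) = asin(-4/83) = -2.7623°
wrap1 = π − 2β = 185.5246°
wrap2 = π + 2β = 174.4754°
tangent length = C·cosβ = 82.9036
L = r1·wrap1 + r2·wrap2 + 2·C·cosβ = 5·3.2380 + 1·3.0452 + 2·82.9036 = 185.0424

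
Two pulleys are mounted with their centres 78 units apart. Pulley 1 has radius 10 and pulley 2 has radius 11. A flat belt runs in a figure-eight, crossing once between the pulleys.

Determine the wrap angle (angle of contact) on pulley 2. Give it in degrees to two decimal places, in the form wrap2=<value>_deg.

crossed belt: β = asin((r1+r2)/C) = asin(21/78) = 15.6185°
wrap1 = wrap2 = π + 2β = 211.2370°

wrap2=211.24_deg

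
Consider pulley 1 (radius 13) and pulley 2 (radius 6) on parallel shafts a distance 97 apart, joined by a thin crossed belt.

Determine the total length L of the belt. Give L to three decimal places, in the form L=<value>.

crossed belt: β = asin((r1+r2)/C) = asin(19/97) = 11.2959°
wrap1 = wrap2 = π + 2β = 202.5918°
tangent length = C·cosβ = 95.1210
L = (r1+r2)·wrap + 2·C·cosβ = 19·3.5359 + 2·95.1210 = 257.4239

L=257.424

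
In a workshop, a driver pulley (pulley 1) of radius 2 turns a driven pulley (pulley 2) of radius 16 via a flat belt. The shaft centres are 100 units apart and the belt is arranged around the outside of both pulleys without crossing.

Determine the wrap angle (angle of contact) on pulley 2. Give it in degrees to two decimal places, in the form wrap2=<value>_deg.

wrap2=196.10_deg

open belt: β = asin((r2−r1)/C) = asin(14/100) = 8.0478°
wrap1 = π − 2β = 163.9043°
wrap2 = π + 2β = 196.0957°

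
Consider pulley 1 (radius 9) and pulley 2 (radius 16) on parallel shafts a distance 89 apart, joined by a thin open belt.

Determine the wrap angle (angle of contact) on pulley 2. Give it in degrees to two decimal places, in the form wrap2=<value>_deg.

wrap2=189.02_deg

open belt: β = asin((r2−r1)/C) = asin(7/89) = 4.5111°
wrap1 = π − 2β = 170.9779°
wrap2 = π + 2β = 189.0221°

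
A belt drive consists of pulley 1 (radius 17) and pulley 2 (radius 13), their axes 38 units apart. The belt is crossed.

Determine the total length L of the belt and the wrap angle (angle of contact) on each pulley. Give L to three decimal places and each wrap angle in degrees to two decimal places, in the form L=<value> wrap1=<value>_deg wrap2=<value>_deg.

crossed belt: β = asin((r1+r2)/C) = asin(30/38) = 52.1364°
wrap1 = wrap2 = π + 2β = 284.2727°
tangent length = C·cosβ = 23.3238
L = (r1+r2)·wrap + 2·C·cosβ = 30·4.9615 + 2·23.3238 = 195.4925

L=195.492 wrap1=284.27_deg wrap2=284.27_deg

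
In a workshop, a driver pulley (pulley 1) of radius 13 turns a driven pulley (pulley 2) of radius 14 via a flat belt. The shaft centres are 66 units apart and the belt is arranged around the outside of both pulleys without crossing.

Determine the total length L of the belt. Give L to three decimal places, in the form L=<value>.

L=216.838

open belt: β = asin((r2−r1)/C) = asin(1/66) = 0.8682°
wrap1 = π − 2β = 178.2637°
wrap2 = π + 2β = 181.7363°
tangent length = C·cosβ = 65.9924
L = r1·wrap1 + r2·wrap2 + 2·C·cosβ = 13·3.1113 + 14·3.1719 + 2·65.9924 = 216.8382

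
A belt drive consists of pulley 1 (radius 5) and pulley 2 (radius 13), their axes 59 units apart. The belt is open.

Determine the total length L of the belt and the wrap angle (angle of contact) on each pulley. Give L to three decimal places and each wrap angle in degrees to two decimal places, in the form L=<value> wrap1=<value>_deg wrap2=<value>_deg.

L=175.635 wrap1=164.41_deg wrap2=195.59_deg

open belt: β = asin((r2−r1)/C) = asin(8/59) = 7.7929°
wrap1 = π − 2β = 164.4142°
wrap2 = π + 2β = 195.5858°
tangent length = C·cosβ = 58.4551
L = r1·wrap1 + r2·wrap2 + 2·C·cosβ = 5·2.8696 + 13·3.4136 + 2·58.4551 = 175.6351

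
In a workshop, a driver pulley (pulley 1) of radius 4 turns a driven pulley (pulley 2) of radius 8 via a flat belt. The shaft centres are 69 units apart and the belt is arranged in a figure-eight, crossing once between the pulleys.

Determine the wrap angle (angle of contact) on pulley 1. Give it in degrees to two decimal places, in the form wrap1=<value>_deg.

crossed belt: β = asin((r1+r2)/C) = asin(12/69) = 10.0154°
wrap1 = wrap2 = π + 2β = 200.0308°

wrap1=200.03_deg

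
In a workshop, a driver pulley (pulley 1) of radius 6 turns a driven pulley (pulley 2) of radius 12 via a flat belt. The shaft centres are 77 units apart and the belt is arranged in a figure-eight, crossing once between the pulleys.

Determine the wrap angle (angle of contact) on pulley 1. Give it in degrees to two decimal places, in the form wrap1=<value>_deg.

wrap1=207.04_deg

crossed belt: β = asin((r1+r2)/C) = asin(18/77) = 13.5189°
wrap1 = wrap2 = π + 2β = 207.0378°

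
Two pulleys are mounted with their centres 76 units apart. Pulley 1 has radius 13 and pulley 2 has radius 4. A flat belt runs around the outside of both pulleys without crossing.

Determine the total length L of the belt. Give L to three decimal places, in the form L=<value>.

open belt: β = asin((r2−r1)/C) = asin(-9/76) = -6.8010°
wrap1 = π − 2β = 193.6020°
wrap2 = π + 2β = 166.3980°
tangent length = C·cosβ = 75.4652
L = r1·wrap1 + r2·wrap2 + 2·C·cosβ = 13·3.3790 + 4·2.9042 + 2·75.4652 = 206.4741

L=206.474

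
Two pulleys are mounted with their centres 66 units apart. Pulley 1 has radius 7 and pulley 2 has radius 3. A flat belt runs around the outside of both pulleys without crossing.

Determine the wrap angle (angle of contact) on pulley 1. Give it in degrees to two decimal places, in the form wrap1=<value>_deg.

open belt: β = asin((r2−r1)/C) = asin(-4/66) = -3.4746°
wrap1 = π − 2β = 186.9492°
wrap2 = π + 2β = 173.0508°

wrap1=186.95_deg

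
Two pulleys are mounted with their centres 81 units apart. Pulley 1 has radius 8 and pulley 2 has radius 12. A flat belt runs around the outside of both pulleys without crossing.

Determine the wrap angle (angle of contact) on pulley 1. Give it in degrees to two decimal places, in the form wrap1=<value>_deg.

open belt: β = asin((r2−r1)/C) = asin(4/81) = 2.8306°
wrap1 = π − 2β = 174.3389°
wrap2 = π + 2β = 185.6611°

wrap1=174.34_deg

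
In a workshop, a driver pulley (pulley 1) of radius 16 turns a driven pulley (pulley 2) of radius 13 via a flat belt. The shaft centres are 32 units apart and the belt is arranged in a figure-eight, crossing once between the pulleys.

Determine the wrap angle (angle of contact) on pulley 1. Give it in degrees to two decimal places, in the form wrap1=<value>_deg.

wrap1=309.98_deg

crossed belt: β = asin((r1+r2)/C) = asin(29/32) = 64.9922°
wrap1 = wrap2 = π + 2β = 309.9843°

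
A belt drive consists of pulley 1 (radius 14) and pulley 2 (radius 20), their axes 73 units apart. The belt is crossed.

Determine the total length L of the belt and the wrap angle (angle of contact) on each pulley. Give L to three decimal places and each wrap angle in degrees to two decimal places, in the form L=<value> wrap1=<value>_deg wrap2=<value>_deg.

L=268.957 wrap1=235.52_deg wrap2=235.52_deg

crossed belt: β = asin((r1+r2)/C) = asin(34/73) = 27.7590°
wrap1 = wrap2 = π + 2β = 235.5180°
tangent length = C·cosβ = 64.5988
L = (r1+r2)·wrap + 2·C·cosβ = 34·4.1106 + 2·64.5988 = 268.9567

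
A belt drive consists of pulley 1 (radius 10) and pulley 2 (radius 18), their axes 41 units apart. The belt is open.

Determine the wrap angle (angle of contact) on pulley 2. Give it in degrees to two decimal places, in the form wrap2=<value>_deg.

open belt: β = asin((r2−r1)/C) = asin(8/41) = 11.2518°
wrap1 = π − 2β = 157.4963°
wrap2 = π + 2β = 202.5037°

wrap2=202.50_deg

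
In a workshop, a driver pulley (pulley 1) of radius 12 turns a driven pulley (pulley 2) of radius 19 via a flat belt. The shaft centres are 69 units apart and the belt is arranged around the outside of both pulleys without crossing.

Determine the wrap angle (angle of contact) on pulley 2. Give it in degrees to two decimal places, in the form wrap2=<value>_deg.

open belt: β = asin((r2−r1)/C) = asin(7/69) = 5.8226°
wrap1 = π − 2β = 168.3547°
wrap2 = π + 2β = 191.6453°

wrap2=191.65_deg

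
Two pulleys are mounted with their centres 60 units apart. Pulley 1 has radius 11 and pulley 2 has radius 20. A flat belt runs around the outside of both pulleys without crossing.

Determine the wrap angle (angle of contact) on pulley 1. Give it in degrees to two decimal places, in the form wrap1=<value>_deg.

open belt: β = asin((r2−r1)/C) = asin(9/60) = 8.6269°
wrap1 = π − 2β = 162.7461°
wrap2 = π + 2β = 197.2539°

wrap1=162.75_deg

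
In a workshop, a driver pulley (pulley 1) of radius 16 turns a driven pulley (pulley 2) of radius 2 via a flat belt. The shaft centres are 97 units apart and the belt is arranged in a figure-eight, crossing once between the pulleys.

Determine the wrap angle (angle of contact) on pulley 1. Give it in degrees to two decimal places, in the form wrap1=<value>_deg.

wrap1=201.39_deg

crossed belt: β = asin((r1+r2)/C) = asin(18/97) = 10.6942°
wrap1 = wrap2 = π + 2β = 201.3884°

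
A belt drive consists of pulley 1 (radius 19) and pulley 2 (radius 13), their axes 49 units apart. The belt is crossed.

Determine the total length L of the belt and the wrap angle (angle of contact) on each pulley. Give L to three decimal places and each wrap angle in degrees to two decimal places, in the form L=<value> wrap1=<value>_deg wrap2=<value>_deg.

crossed belt: β = asin((r1+r2)/C) = asin(32/49) = 40.7728°
wrap1 = wrap2 = π + 2β = 261.5456°
tangent length = C·cosβ = 37.1080
L = (r1+r2)·wrap + 2·C·cosβ = 32·4.5648 + 2·37.1080 = 220.2905

L=220.291 wrap1=261.55_deg wrap2=261.55_deg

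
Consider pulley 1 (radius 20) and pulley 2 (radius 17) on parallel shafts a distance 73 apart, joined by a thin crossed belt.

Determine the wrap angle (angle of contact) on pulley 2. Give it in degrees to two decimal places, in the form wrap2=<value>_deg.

crossed belt: β = asin((r1+r2)/C) = asin(37/73) = 30.4542°
wrap1 = wrap2 = π + 2β = 240.9084°

wrap2=240.91_deg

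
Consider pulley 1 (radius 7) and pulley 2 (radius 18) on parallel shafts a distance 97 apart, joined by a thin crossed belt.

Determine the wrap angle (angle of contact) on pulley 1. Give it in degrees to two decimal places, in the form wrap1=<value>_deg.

wrap1=209.87_deg

crossed belt: β = asin((r1+r2)/C) = asin(25/97) = 14.9355°
wrap1 = wrap2 = π + 2β = 209.8711°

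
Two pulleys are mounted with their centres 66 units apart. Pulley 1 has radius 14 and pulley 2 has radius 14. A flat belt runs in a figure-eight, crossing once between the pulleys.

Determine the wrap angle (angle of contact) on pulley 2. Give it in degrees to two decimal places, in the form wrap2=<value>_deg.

crossed belt: β = asin((r1+r2)/C) = asin(28/66) = 25.1027°
wrap1 = wrap2 = π + 2β = 230.2054°

wrap2=230.21_deg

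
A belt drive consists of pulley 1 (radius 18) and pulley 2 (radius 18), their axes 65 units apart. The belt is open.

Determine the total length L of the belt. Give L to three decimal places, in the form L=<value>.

L=243.097

open belt: β = asin((r2−r1)/C) = asin(0/65) = 0.0000°
wrap1 = π − 2β = 180.0000°
wrap2 = π + 2β = 180.0000°
tangent length = C·cosβ = 65.0000
L = r1·wrap1 + r2·wrap2 + 2·C·cosβ = 18·3.1416 + 18·3.1416 + 2·65.0000 = 243.0973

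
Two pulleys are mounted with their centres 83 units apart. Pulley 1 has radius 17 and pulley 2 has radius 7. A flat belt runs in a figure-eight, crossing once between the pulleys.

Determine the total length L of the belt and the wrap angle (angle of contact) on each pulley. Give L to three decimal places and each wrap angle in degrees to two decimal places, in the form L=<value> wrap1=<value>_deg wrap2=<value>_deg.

L=248.388 wrap1=213.61_deg wrap2=213.61_deg

crossed belt: β = asin((r1+r2)/C) = asin(24/83) = 16.8075°
wrap1 = wrap2 = π + 2β = 213.6149°
tangent length = C·cosβ = 79.4544
L = (r1+r2)·wrap + 2·C·cosβ = 24·3.7283 + 2·79.4544 = 248.3876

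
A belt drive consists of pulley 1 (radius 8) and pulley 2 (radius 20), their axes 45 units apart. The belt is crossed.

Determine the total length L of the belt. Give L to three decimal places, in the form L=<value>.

L=196.029

crossed belt: β = asin((r1+r2)/C) = asin(28/45) = 38.4786°
wrap1 = wrap2 = π + 2β = 256.9572°
tangent length = C·cosβ = 35.2278
L = (r1+r2)·wrap + 2·C·cosβ = 28·4.4847 + 2·35.2278 = 196.0286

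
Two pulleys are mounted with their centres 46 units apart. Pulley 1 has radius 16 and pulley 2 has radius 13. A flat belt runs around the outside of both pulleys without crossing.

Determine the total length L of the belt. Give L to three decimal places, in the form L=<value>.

open belt: β = asin((r2−r1)/C) = asin(-3/46) = -3.7393°
wrap1 = π − 2β = 187.4787°
wrap2 = π + 2β = 172.5213°
tangent length = C·cosβ = 45.9021
L = r1·wrap1 + r2·wrap2 + 2·C·cosβ = 16·3.2721 + 13·3.0111 + 2·45.9021 = 183.3019

L=183.302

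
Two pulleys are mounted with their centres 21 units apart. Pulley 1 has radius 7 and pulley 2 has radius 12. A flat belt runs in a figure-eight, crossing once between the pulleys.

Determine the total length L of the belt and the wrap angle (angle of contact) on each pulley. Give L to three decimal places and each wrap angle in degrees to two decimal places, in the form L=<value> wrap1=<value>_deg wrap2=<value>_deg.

crossed belt: β = asin((r1+r2)/C) = asin(19/21) = 64.7912°
wrap1 = wrap2 = π + 2β = 309.5825°
tangent length = C·cosβ = 8.9443
L = (r1+r2)·wrap + 2·C·cosβ = 19·5.4032 + 2·8.9443 = 120.5500

L=120.550 wrap1=309.58_deg wrap2=309.58_deg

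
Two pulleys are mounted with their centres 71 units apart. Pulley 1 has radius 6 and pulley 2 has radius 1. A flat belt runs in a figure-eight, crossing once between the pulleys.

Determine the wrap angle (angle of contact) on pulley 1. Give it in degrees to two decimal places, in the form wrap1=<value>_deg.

wrap1=191.32_deg

crossed belt: β = asin((r1+r2)/C) = asin(7/71) = 5.6581°
wrap1 = wrap2 = π + 2β = 191.3161°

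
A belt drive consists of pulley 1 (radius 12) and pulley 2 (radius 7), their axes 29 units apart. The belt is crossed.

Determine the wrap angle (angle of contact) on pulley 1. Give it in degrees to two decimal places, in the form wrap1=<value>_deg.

wrap1=261.87_deg

crossed belt: β = asin((r1+r2)/C) = asin(19/29) = 40.9327°
wrap1 = wrap2 = π + 2β = 261.8654°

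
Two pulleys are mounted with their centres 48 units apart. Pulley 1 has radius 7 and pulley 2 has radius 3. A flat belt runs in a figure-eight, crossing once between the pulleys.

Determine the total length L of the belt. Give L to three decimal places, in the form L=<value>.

crossed belt: β = asin((r1+r2)/C) = asin(10/48) = 12.0247°
wrap1 = wrap2 = π + 2β = 204.0494°
tangent length = C·cosβ = 46.9468
L = (r1+r2)·wrap + 2·C·cosβ = 10·3.5613 + 2·46.9468 = 129.5069

L=129.507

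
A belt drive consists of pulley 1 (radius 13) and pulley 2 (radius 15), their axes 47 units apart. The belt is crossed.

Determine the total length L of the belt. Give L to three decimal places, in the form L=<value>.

L=199.202

crossed belt: β = asin((r1+r2)/C) = asin(28/47) = 36.5657°
wrap1 = wrap2 = π + 2β = 253.1315°
tangent length = C·cosβ = 37.7492
L = (r1+r2)·wrap + 2·C·cosβ = 28·4.4180 + 2·37.7492 = 199.2017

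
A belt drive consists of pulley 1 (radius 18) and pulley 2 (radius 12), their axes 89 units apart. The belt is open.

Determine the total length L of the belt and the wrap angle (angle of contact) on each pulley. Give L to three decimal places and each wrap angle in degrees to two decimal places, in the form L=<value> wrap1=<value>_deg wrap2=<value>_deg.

open belt: β = asin((r2−r1)/C) = asin(-6/89) = -3.8656°
wrap1 = π − 2β = 187.7311°
wrap2 = π + 2β = 172.2689°
tangent length = C·cosβ = 88.7975
L = r1·wrap1 + r2·wrap2 + 2·C·cosβ = 18·3.2765 + 12·3.0067 + 2·88.7975 = 272.6524

L=272.652 wrap1=187.73_deg wrap2=172.27_deg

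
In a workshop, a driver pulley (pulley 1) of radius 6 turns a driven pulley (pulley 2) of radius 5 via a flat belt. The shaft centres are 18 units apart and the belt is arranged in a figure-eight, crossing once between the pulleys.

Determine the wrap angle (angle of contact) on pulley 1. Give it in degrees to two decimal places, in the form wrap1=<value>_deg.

crossed belt: β = asin((r1+r2)/C) = asin(11/18) = 37.6699°
wrap1 = wrap2 = π + 2β = 255.3398°

wrap1=255.34_deg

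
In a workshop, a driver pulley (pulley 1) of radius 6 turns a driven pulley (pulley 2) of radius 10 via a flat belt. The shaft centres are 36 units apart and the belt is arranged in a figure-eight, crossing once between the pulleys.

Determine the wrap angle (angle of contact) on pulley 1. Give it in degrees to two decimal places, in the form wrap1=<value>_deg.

crossed belt: β = asin((r1+r2)/C) = asin(16/36) = 26.3878°
wrap1 = wrap2 = π + 2β = 232.7756°

wrap1=232.78_deg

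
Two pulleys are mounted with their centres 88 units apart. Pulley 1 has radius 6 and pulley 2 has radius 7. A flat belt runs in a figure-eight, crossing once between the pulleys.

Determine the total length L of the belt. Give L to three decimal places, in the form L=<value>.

L=218.765

crossed belt: β = asin((r1+r2)/C) = asin(13/88) = 8.4952°
wrap1 = wrap2 = π + 2β = 196.9905°
tangent length = C·cosβ = 87.0345
L = (r1+r2)·wrap + 2·C·cosβ = 13·3.4381 + 2·87.0345 = 218.7647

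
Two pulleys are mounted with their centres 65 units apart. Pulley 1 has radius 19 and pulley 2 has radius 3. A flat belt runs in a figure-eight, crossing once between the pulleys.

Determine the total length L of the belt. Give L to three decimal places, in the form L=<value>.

L=206.635

crossed belt: β = asin((r1+r2)/C) = asin(22/65) = 19.7832°
wrap1 = wrap2 = π + 2β = 219.5663°
tangent length = C·cosβ = 61.1637
L = (r1+r2)·wrap + 2·C·cosβ = 22·3.8322 + 2·61.1637 = 206.6349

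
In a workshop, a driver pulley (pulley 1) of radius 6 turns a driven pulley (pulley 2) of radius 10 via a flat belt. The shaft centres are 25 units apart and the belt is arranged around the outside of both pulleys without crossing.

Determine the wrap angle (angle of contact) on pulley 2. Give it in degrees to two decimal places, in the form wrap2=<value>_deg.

wrap2=198.41_deg

open belt: β = asin((r2−r1)/C) = asin(4/25) = 9.2069°
wrap1 = π − 2β = 161.5862°
wrap2 = π + 2β = 198.4138°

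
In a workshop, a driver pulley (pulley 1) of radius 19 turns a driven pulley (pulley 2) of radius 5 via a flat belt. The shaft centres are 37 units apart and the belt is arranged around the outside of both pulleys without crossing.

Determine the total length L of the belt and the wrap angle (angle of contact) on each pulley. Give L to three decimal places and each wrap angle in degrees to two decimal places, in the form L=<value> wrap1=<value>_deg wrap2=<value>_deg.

open belt: β = asin((r2−r1)/C) = asin(-14/37) = -22.2333°
wrap1 = π − 2β = 224.4665°
wrap2 = π + 2β = 135.5335°
tangent length = C·cosβ = 34.2491
L = r1·wrap1 + r2·wrap2 + 2·C·cosβ = 19·3.9177 + 5·2.3655 + 2·34.2491 = 154.7616

L=154.762 wrap1=224.47_deg wrap2=135.53_deg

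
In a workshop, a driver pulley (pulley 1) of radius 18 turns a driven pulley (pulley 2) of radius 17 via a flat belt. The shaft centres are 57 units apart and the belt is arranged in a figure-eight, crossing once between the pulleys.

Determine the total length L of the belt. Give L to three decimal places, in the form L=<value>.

crossed belt: β = asin((r1+r2)/C) = asin(35/57) = 37.8818°
wrap1 = wrap2 = π + 2β = 255.7637°
tangent length = C·cosβ = 44.9889
L = (r1+r2)·wrap + 2·C·cosβ = 35·4.4639 + 2·44.9889 = 246.2149

L=246.215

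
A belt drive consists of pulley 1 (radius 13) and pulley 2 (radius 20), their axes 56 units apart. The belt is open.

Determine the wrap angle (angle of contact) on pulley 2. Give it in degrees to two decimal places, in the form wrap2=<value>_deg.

open belt: β = asin((r2−r1)/C) = asin(7/56) = 7.1808°
wrap1 = π − 2β = 165.6385°
wrap2 = π + 2β = 194.3615°

wrap2=194.36_deg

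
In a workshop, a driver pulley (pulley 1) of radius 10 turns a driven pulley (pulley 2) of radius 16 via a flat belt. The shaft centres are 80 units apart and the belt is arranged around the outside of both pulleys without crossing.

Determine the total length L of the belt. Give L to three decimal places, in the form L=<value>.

L=242.132

open belt: β = asin((r2−r1)/C) = asin(6/80) = 4.3012°
wrap1 = π − 2β = 171.3976°
wrap2 = π + 2β = 188.6024°
tangent length = C·cosβ = 79.7747
L = r1·wrap1 + r2·wrap2 + 2·C·cosβ = 10·2.9915 + 16·3.2917 + 2·79.7747 = 242.1316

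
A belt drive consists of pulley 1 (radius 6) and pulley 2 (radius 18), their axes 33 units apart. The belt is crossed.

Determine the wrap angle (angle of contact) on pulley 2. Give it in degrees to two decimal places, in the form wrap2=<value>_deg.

crossed belt: β = asin((r1+r2)/C) = asin(24/33) = 46.6582°
wrap1 = wrap2 = π + 2β = 273.3165°

wrap2=273.32_deg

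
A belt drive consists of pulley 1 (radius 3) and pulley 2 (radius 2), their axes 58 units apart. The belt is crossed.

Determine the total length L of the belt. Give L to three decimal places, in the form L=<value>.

crossed belt: β = asin((r1+r2)/C) = asin(5/58) = 4.9454°
wrap1 = wrap2 = π + 2β = 189.8909°
tangent length = C·cosβ = 57.7841
L = (r1+r2)·wrap + 2·C·cosβ = 5·3.3142 + 2·57.7841 = 132.1393

L=132.139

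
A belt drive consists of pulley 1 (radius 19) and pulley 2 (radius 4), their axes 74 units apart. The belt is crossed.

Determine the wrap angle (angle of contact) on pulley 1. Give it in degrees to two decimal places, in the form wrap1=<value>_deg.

wrap1=216.22_deg

crossed belt: β = asin((r1+r2)/C) = asin(23/74) = 18.1081°
wrap1 = wrap2 = π + 2β = 216.2162°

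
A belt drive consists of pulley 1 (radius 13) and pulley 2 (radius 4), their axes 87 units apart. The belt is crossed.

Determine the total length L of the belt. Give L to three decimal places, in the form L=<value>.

L=230.740

crossed belt: β = asin((r1+r2)/C) = asin(17/87) = 11.2682°
wrap1 = wrap2 = π + 2β = 202.5365°
tangent length = C·cosβ = 85.3229
L = (r1+r2)·wrap + 2·C·cosβ = 17·3.5349 + 2·85.3229 = 230.7396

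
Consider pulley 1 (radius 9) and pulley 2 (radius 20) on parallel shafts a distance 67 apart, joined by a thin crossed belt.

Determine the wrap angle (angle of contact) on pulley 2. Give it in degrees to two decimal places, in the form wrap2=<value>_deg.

wrap2=231.30_deg

crossed belt: β = asin((r1+r2)/C) = asin(29/67) = 25.6477°
wrap1 = wrap2 = π + 2β = 231.2953°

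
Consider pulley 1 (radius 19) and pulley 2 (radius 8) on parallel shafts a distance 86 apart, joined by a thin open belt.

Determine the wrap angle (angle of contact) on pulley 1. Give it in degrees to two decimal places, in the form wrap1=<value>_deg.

open belt: β = asin((r2−r1)/C) = asin(-11/86) = -7.3487°
wrap1 = π − 2β = 194.6973°
wrap2 = π + 2β = 165.3027°

wrap1=194.70_deg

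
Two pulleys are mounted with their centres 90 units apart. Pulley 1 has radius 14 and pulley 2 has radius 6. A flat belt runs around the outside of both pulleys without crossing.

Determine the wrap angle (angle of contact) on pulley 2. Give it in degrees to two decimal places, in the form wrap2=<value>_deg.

open belt: β = asin((r2−r1)/C) = asin(-8/90) = -5.0997°
wrap1 = π − 2β = 190.1994°
wrap2 = π + 2β = 169.8006°

wrap2=169.80_deg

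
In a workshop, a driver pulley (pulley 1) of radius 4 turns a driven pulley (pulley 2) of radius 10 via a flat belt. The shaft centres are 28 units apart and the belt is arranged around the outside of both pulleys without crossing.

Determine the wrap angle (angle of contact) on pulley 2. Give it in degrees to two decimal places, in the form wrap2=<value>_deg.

open belt: β = asin((r2−r1)/C) = asin(6/28) = 12.3736°
wrap1 = π − 2β = 155.2527°
wrap2 = π + 2β = 204.7473°

wrap2=204.75_deg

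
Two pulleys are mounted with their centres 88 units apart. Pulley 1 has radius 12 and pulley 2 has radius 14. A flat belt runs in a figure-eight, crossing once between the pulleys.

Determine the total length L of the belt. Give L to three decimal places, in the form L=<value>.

L=265.421

crossed belt: β = asin((r1+r2)/C) = asin(26/88) = 17.1848°
wrap1 = wrap2 = π + 2β = 214.3696°
tangent length = C·cosβ = 84.0714
L = (r1+r2)·wrap + 2·C·cosβ = 26·3.7415 + 2·84.0714 = 265.4206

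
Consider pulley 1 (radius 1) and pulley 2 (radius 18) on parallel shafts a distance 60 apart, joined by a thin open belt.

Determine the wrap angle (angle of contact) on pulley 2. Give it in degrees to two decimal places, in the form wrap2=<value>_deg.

open belt: β = asin((r2−r1)/C) = asin(17/60) = 16.4592°
wrap1 = π − 2β = 147.0815°
wrap2 = π + 2β = 212.9185°

wrap2=212.92_deg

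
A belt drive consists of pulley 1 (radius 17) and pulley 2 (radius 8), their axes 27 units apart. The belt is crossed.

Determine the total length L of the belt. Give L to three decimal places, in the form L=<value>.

crossed belt: β = asin((r1+r2)/C) = asin(25/27) = 67.8084°
wrap1 = wrap2 = π + 2β = 315.6168°
tangent length = C·cosβ = 10.1980
L = (r1+r2)·wrap + 2·C·cosβ = 25·5.5086 + 2·10.1980 = 158.1099

L=158.110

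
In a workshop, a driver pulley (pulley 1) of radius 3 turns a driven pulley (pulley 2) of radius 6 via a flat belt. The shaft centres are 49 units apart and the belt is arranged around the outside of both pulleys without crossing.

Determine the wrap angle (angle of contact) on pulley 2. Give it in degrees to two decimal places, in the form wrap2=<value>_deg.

wrap2=187.02_deg

open belt: β = asin((r2−r1)/C) = asin(3/49) = 3.5101°
wrap1 = π − 2β = 172.9798°
wrap2 = π + 2β = 187.0202°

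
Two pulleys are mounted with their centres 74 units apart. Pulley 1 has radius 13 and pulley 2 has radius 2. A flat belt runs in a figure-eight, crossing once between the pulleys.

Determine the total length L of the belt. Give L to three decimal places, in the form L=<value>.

L=198.175

crossed belt: β = asin((r1+r2)/C) = asin(15/74) = 11.6951°
wrap1 = wrap2 = π + 2β = 203.3901°
tangent length = C·cosβ = 72.4638
L = (r1+r2)·wrap + 2·C·cosβ = 15·3.5498 + 2·72.4638 = 198.1750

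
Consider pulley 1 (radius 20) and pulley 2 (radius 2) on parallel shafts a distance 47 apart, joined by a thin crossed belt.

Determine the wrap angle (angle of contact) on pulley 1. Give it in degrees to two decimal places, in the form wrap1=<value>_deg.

wrap1=235.82_deg

crossed belt: β = asin((r1+r2)/C) = asin(22/47) = 27.9101°
wrap1 = wrap2 = π + 2β = 235.8201°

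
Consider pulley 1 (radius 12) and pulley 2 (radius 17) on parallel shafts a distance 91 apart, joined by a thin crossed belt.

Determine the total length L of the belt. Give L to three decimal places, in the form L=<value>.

crossed belt: β = asin((r1+r2)/C) = asin(29/91) = 18.5832°
wrap1 = wrap2 = π + 2β = 217.1664°
tangent length = C·cosβ = 86.2554
L = (r1+r2)·wrap + 2·C·cosβ = 29·3.7903 + 2·86.2554 = 282.4287

L=282.429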